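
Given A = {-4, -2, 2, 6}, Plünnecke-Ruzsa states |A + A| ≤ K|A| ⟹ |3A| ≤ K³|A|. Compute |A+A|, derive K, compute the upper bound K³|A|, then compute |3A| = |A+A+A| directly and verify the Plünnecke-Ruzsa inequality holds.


|A| = 4.
Step 1: Compute A + A by enumerating all 16 pairs.
A + A = {-8, -6, -4, -2, 0, 2, 4, 8, 12}, so |A + A| = 9.
Step 2: Doubling constant K = |A + A|/|A| = 9/4 = 9/4 ≈ 2.2500.
Step 3: Plünnecke-Ruzsa gives |3A| ≤ K³·|A| = (2.2500)³ · 4 ≈ 45.5625.
Step 4: Compute 3A = A + A + A directly by enumerating all triples (a,b,c) ∈ A³; |3A| = 14.
Step 5: Check 14 ≤ 45.5625? Yes ✓.

K = 9/4, Plünnecke-Ruzsa bound K³|A| ≈ 45.5625, |3A| = 14, inequality holds.


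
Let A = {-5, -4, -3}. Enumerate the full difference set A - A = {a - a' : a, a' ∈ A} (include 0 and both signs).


A - A = {a - a' : a, a' ∈ A}.
Compute a - a' for each ordered pair (a, a'):
a = -5: -5--5=0, -5--4=-1, -5--3=-2
a = -4: -4--5=1, -4--4=0, -4--3=-1
a = -3: -3--5=2, -3--4=1, -3--3=0
Collecting distinct values (and noting 0 appears from a-a):
A - A = {-2, -1, 0, 1, 2}
|A - A| = 5

A - A = {-2, -1, 0, 1, 2}


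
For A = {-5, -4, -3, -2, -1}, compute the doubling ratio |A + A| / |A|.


|A| = 5.
Compute A + A by enumerating all 25 pairs.
A + A = {-10, -9, -8, -7, -6, -5, -4, -3, -2}, so |A + A| = 9.
K = |A + A| / |A| = 9/5 (already in lowest terms) ≈ 1.8000.
Reference: AP of size 5 gives K = 9/5 ≈ 1.8000; a fully generic set of size 5 gives K ≈ 3.0000.

|A| = 5, |A + A| = 9, K = 9/5.


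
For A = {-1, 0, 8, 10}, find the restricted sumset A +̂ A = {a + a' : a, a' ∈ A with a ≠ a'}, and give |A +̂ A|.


Restricted sumset: A +̂ A = {a + a' : a ∈ A, a' ∈ A, a ≠ a'}.
Equivalently, take A + A and drop any sum 2a that is achievable ONLY as a + a for a ∈ A (i.e. sums representable only with equal summands).
Enumerate pairs (a, a') with a < a' (symmetric, so each unordered pair gives one sum; this covers all a ≠ a'):
  -1 + 0 = -1
  -1 + 8 = 7
  -1 + 10 = 9
  0 + 8 = 8
  0 + 10 = 10
  8 + 10 = 18
Collected distinct sums: {-1, 7, 8, 9, 10, 18}
|A +̂ A| = 6
(Reference bound: |A +̂ A| ≥ 2|A| - 3 for |A| ≥ 2, with |A| = 4 giving ≥ 5.)

|A +̂ A| = 6


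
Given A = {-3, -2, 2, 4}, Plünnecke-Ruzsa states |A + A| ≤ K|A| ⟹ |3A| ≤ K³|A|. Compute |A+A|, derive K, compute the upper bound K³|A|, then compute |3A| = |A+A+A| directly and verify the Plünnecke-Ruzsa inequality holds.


|A| = 4.
Step 1: Compute A + A by enumerating all 16 pairs.
A + A = {-6, -5, -4, -1, 0, 1, 2, 4, 6, 8}, so |A + A| = 10.
Step 2: Doubling constant K = |A + A|/|A| = 10/4 = 10/4 ≈ 2.5000.
Step 3: Plünnecke-Ruzsa gives |3A| ≤ K³·|A| = (2.5000)³ · 4 ≈ 62.5000.
Step 4: Compute 3A = A + A + A directly by enumerating all triples (a,b,c) ∈ A³; |3A| = 18.
Step 5: Check 18 ≤ 62.5000? Yes ✓.

K = 10/4, Plünnecke-Ruzsa bound K³|A| ≈ 62.5000, |3A| = 18, inequality holds.


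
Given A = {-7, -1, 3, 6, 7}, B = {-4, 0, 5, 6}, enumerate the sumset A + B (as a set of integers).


A + B = {a + b : a ∈ A, b ∈ B}.
Enumerate all |A|·|B| = 5·4 = 20 pairs (a, b) and collect distinct sums.
a = -7: -7+-4=-11, -7+0=-7, -7+5=-2, -7+6=-1
a = -1: -1+-4=-5, -1+0=-1, -1+5=4, -1+6=5
a = 3: 3+-4=-1, 3+0=3, 3+5=8, 3+6=9
a = 6: 6+-4=2, 6+0=6, 6+5=11, 6+6=12
a = 7: 7+-4=3, 7+0=7, 7+5=12, 7+6=13
Collecting distinct sums: A + B = {-11, -7, -5, -2, -1, 2, 3, 4, 5, 6, 7, 8, 9, 11, 12, 13}
|A + B| = 16

A + B = {-11, -7, -5, -2, -1, 2, 3, 4, 5, 6, 7, 8, 9, 11, 12, 13}


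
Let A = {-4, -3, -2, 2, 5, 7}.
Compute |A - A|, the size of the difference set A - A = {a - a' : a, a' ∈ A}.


A - A = {a - a' : a, a' ∈ A}; |A| = 6.
Bounds: 2|A|-1 ≤ |A - A| ≤ |A|² - |A| + 1, i.e. 11 ≤ |A - A| ≤ 31.
Note: 0 ∈ A - A always (from a - a). The set is symmetric: if d ∈ A - A then -d ∈ A - A.
Enumerate nonzero differences d = a - a' with a > a' (then include -d):
Positive differences: {1, 2, 3, 4, 5, 6, 7, 8, 9, 10, 11}
Full difference set: {0} ∪ (positive diffs) ∪ (negative diffs).
|A - A| = 1 + 2·11 = 23 (matches direct enumeration: 23).

|A - A| = 23


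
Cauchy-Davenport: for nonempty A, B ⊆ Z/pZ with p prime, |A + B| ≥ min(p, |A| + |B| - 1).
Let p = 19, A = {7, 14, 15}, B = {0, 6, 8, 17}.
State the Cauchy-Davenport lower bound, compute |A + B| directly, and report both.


Cauchy-Davenport: |A + B| ≥ min(p, |A| + |B| - 1) for A, B nonempty in Z/pZ.
|A| = 3, |B| = 4, p = 19.
CD lower bound = min(19, 3 + 4 - 1) = min(19, 6) = 6.
Compute A + B mod 19 directly:
a = 7: 7+0=7, 7+6=13, 7+8=15, 7+17=5
a = 14: 14+0=14, 14+6=1, 14+8=3, 14+17=12
a = 15: 15+0=15, 15+6=2, 15+8=4, 15+17=13
A + B = {1, 2, 3, 4, 5, 7, 12, 13, 14, 15}, so |A + B| = 10.
Verify: 10 ≥ 6? Yes ✓.

CD lower bound = 6, actual |A + B| = 10.


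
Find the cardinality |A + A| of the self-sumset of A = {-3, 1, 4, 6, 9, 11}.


A + A = {a + a' : a, a' ∈ A}; |A| = 6.
General bounds: 2|A| - 1 ≤ |A + A| ≤ |A|(|A|+1)/2, i.e. 11 ≤ |A + A| ≤ 21.
Lower bound 2|A|-1 is attained iff A is an arithmetic progression.
Enumerate sums a + a' for a ≤ a' (symmetric, so this suffices):
a = -3: -3+-3=-6, -3+1=-2, -3+4=1, -3+6=3, -3+9=6, -3+11=8
a = 1: 1+1=2, 1+4=5, 1+6=7, 1+9=10, 1+11=12
a = 4: 4+4=8, 4+6=10, 4+9=13, 4+11=15
a = 6: 6+6=12, 6+9=15, 6+11=17
a = 9: 9+9=18, 9+11=20
a = 11: 11+11=22
Distinct sums: {-6, -2, 1, 2, 3, 5, 6, 7, 8, 10, 12, 13, 15, 17, 18, 20, 22}
|A + A| = 17

|A + A| = 17


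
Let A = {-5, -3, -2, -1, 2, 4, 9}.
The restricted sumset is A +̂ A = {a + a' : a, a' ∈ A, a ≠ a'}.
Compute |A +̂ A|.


Restricted sumset: A +̂ A = {a + a' : a ∈ A, a' ∈ A, a ≠ a'}.
Equivalently, take A + A and drop any sum 2a that is achievable ONLY as a + a for a ∈ A (i.e. sums representable only with equal summands).
Enumerate pairs (a, a') with a < a' (symmetric, so each unordered pair gives one sum; this covers all a ≠ a'):
  -5 + -3 = -8
  -5 + -2 = -7
  -5 + -1 = -6
  -5 + 2 = -3
  -5 + 4 = -1
  -5 + 9 = 4
  -3 + -2 = -5
  -3 + -1 = -4
  -3 + 2 = -1
  -3 + 4 = 1
  -3 + 9 = 6
  -2 + -1 = -3
  -2 + 2 = 0
  -2 + 4 = 2
  -2 + 9 = 7
  -1 + 2 = 1
  -1 + 4 = 3
  -1 + 9 = 8
  2 + 4 = 6
  2 + 9 = 11
  4 + 9 = 13
Collected distinct sums: {-8, -7, -6, -5, -4, -3, -1, 0, 1, 2, 3, 4, 6, 7, 8, 11, 13}
|A +̂ A| = 17
(Reference bound: |A +̂ A| ≥ 2|A| - 3 for |A| ≥ 2, with |A| = 7 giving ≥ 11.)

|A +̂ A| = 17


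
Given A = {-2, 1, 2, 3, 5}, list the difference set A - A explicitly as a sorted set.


A - A = {a - a' : a, a' ∈ A}.
Compute a - a' for each ordered pair (a, a'):
a = -2: -2--2=0, -2-1=-3, -2-2=-4, -2-3=-5, -2-5=-7
a = 1: 1--2=3, 1-1=0, 1-2=-1, 1-3=-2, 1-5=-4
a = 2: 2--2=4, 2-1=1, 2-2=0, 2-3=-1, 2-5=-3
a = 3: 3--2=5, 3-1=2, 3-2=1, 3-3=0, 3-5=-2
a = 5: 5--2=7, 5-1=4, 5-2=3, 5-3=2, 5-5=0
Collecting distinct values (and noting 0 appears from a-a):
A - A = {-7, -5, -4, -3, -2, -1, 0, 1, 2, 3, 4, 5, 7}
|A - A| = 13

A - A = {-7, -5, -4, -3, -2, -1, 0, 1, 2, 3, 4, 5, 7}


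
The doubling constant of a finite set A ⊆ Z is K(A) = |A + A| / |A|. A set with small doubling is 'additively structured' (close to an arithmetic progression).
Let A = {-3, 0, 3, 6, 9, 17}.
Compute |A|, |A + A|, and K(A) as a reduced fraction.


|A| = 6.
Compute A + A by enumerating all 36 pairs.
A + A = {-6, -3, 0, 3, 6, 9, 12, 14, 15, 17, 18, 20, 23, 26, 34}, so |A + A| = 15.
K = |A + A| / |A| = 15/6 = 5/2 ≈ 2.5000.
Reference: AP of size 6 gives K = 11/6 ≈ 1.8333; a fully generic set of size 6 gives K ≈ 3.5000.

|A| = 6, |A + A| = 15, K = 15/6 = 5/2.


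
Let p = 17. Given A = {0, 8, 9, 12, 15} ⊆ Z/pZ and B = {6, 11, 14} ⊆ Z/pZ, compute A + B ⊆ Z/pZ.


Work in Z/17Z: reduce every sum a + b modulo 17.
Enumerate all 15 pairs:
a = 0: 0+6=6, 0+11=11, 0+14=14
a = 8: 8+6=14, 8+11=2, 8+14=5
a = 9: 9+6=15, 9+11=3, 9+14=6
a = 12: 12+6=1, 12+11=6, 12+14=9
a = 15: 15+6=4, 15+11=9, 15+14=12
Distinct residues collected: {1, 2, 3, 4, 5, 6, 9, 11, 12, 14, 15}
|A + B| = 11 (out of 17 total residues).

A + B = {1, 2, 3, 4, 5, 6, 9, 11, 12, 14, 15}


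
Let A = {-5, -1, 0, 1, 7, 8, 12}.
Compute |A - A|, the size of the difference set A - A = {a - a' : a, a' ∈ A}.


A - A = {a - a' : a, a' ∈ A}; |A| = 7.
Bounds: 2|A|-1 ≤ |A - A| ≤ |A|² - |A| + 1, i.e. 13 ≤ |A - A| ≤ 43.
Note: 0 ∈ A - A always (from a - a). The set is symmetric: if d ∈ A - A then -d ∈ A - A.
Enumerate nonzero differences d = a - a' with a > a' (then include -d):
Positive differences: {1, 2, 4, 5, 6, 7, 8, 9, 11, 12, 13, 17}
Full difference set: {0} ∪ (positive diffs) ∪ (negative diffs).
|A - A| = 1 + 2·12 = 25 (matches direct enumeration: 25).

|A - A| = 25


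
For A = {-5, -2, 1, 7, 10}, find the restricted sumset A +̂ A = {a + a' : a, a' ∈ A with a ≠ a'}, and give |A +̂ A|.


Restricted sumset: A +̂ A = {a + a' : a ∈ A, a' ∈ A, a ≠ a'}.
Equivalently, take A + A and drop any sum 2a that is achievable ONLY as a + a for a ∈ A (i.e. sums representable only with equal summands).
Enumerate pairs (a, a') with a < a' (symmetric, so each unordered pair gives one sum; this covers all a ≠ a'):
  -5 + -2 = -7
  -5 + 1 = -4
  -5 + 7 = 2
  -5 + 10 = 5
  -2 + 1 = -1
  -2 + 7 = 5
  -2 + 10 = 8
  1 + 7 = 8
  1 + 10 = 11
  7 + 10 = 17
Collected distinct sums: {-7, -4, -1, 2, 5, 8, 11, 17}
|A +̂ A| = 8
(Reference bound: |A +̂ A| ≥ 2|A| - 3 for |A| ≥ 2, with |A| = 5 giving ≥ 7.)

|A +̂ A| = 8


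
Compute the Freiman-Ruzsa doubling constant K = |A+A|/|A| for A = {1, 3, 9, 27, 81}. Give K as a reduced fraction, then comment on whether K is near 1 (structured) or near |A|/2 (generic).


|A| = 5.
Compute A + A by enumerating all 25 pairs.
A + A = {2, 4, 6, 10, 12, 18, 28, 30, 36, 54, 82, 84, 90, 108, 162}, so |A + A| = 15.
K = |A + A| / |A| = 15/5 = 3/1 ≈ 3.0000.
Reference: AP of size 5 gives K = 9/5 ≈ 1.8000; a fully generic set of size 5 gives K ≈ 3.0000.

|A| = 5, |A + A| = 15, K = 15/5 = 3/1.


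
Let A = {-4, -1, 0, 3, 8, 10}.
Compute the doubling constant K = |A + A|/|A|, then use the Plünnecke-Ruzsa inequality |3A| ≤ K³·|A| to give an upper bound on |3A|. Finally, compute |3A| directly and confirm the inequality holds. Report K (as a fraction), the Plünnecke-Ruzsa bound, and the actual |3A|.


|A| = 6.
Step 1: Compute A + A by enumerating all 36 pairs.
A + A = {-8, -5, -4, -2, -1, 0, 2, 3, 4, 6, 7, 8, 9, 10, 11, 13, 16, 18, 20}, so |A + A| = 19.
Step 2: Doubling constant K = |A + A|/|A| = 19/6 = 19/6 ≈ 3.1667.
Step 3: Plünnecke-Ruzsa gives |3A| ≤ K³·|A| = (3.1667)³ · 6 ≈ 190.5278.
Step 4: Compute 3A = A + A + A directly by enumerating all triples (a,b,c) ∈ A³; |3A| = 36.
Step 5: Check 36 ≤ 190.5278? Yes ✓.

K = 19/6, Plünnecke-Ruzsa bound K³|A| ≈ 190.5278, |3A| = 36, inequality holds.


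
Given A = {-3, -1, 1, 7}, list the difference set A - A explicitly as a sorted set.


A - A = {a - a' : a, a' ∈ A}.
Compute a - a' for each ordered pair (a, a'):
a = -3: -3--3=0, -3--1=-2, -3-1=-4, -3-7=-10
a = -1: -1--3=2, -1--1=0, -1-1=-2, -1-7=-8
a = 1: 1--3=4, 1--1=2, 1-1=0, 1-7=-6
a = 7: 7--3=10, 7--1=8, 7-1=6, 7-7=0
Collecting distinct values (and noting 0 appears from a-a):
A - A = {-10, -8, -6, -4, -2, 0, 2, 4, 6, 8, 10}
|A - A| = 11

A - A = {-10, -8, -6, -4, -2, 0, 2, 4, 6, 8, 10}


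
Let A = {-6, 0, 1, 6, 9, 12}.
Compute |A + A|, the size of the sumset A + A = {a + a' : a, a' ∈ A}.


A + A = {a + a' : a, a' ∈ A}; |A| = 6.
General bounds: 2|A| - 1 ≤ |A + A| ≤ |A|(|A|+1)/2, i.e. 11 ≤ |A + A| ≤ 21.
Lower bound 2|A|-1 is attained iff A is an arithmetic progression.
Enumerate sums a + a' for a ≤ a' (symmetric, so this suffices):
a = -6: -6+-6=-12, -6+0=-6, -6+1=-5, -6+6=0, -6+9=3, -6+12=6
a = 0: 0+0=0, 0+1=1, 0+6=6, 0+9=9, 0+12=12
a = 1: 1+1=2, 1+6=7, 1+9=10, 1+12=13
a = 6: 6+6=12, 6+9=15, 6+12=18
a = 9: 9+9=18, 9+12=21
a = 12: 12+12=24
Distinct sums: {-12, -6, -5, 0, 1, 2, 3, 6, 7, 9, 10, 12, 13, 15, 18, 21, 24}
|A + A| = 17

|A + A| = 17


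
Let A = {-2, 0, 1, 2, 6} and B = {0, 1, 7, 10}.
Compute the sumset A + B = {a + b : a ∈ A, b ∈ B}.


A + B = {a + b : a ∈ A, b ∈ B}.
Enumerate all |A|·|B| = 5·4 = 20 pairs (a, b) and collect distinct sums.
a = -2: -2+0=-2, -2+1=-1, -2+7=5, -2+10=8
a = 0: 0+0=0, 0+1=1, 0+7=7, 0+10=10
a = 1: 1+0=1, 1+1=2, 1+7=8, 1+10=11
a = 2: 2+0=2, 2+1=3, 2+7=9, 2+10=12
a = 6: 6+0=6, 6+1=7, 6+7=13, 6+10=16
Collecting distinct sums: A + B = {-2, -1, 0, 1, 2, 3, 5, 6, 7, 8, 9, 10, 11, 12, 13, 16}
|A + B| = 16

A + B = {-2, -1, 0, 1, 2, 3, 5, 6, 7, 8, 9, 10, 11, 12, 13, 16}


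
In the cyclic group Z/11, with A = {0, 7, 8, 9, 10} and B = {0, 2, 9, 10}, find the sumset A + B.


Work in Z/11Z: reduce every sum a + b modulo 11.
Enumerate all 20 pairs:
a = 0: 0+0=0, 0+2=2, 0+9=9, 0+10=10
a = 7: 7+0=7, 7+2=9, 7+9=5, 7+10=6
a = 8: 8+0=8, 8+2=10, 8+9=6, 8+10=7
a = 9: 9+0=9, 9+2=0, 9+9=7, 9+10=8
a = 10: 10+0=10, 10+2=1, 10+9=8, 10+10=9
Distinct residues collected: {0, 1, 2, 5, 6, 7, 8, 9, 10}
|A + B| = 9 (out of 11 total residues).

A + B = {0, 1, 2, 5, 6, 7, 8, 9, 10}


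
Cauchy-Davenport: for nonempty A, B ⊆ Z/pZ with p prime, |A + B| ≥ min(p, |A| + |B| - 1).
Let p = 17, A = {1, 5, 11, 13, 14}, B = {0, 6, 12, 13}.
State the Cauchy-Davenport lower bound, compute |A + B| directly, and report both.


Cauchy-Davenport: |A + B| ≥ min(p, |A| + |B| - 1) for A, B nonempty in Z/pZ.
|A| = 5, |B| = 4, p = 17.
CD lower bound = min(17, 5 + 4 - 1) = min(17, 8) = 8.
Compute A + B mod 17 directly:
a = 1: 1+0=1, 1+6=7, 1+12=13, 1+13=14
a = 5: 5+0=5, 5+6=11, 5+12=0, 5+13=1
a = 11: 11+0=11, 11+6=0, 11+12=6, 11+13=7
a = 13: 13+0=13, 13+6=2, 13+12=8, 13+13=9
a = 14: 14+0=14, 14+6=3, 14+12=9, 14+13=10
A + B = {0, 1, 2, 3, 5, 6, 7, 8, 9, 10, 11, 13, 14}, so |A + B| = 13.
Verify: 13 ≥ 8? Yes ✓.

CD lower bound = 8, actual |A + B| = 13.


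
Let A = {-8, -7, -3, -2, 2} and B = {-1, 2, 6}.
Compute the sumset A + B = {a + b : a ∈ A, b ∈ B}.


A + B = {a + b : a ∈ A, b ∈ B}.
Enumerate all |A|·|B| = 5·3 = 15 pairs (a, b) and collect distinct sums.
a = -8: -8+-1=-9, -8+2=-6, -8+6=-2
a = -7: -7+-1=-8, -7+2=-5, -7+6=-1
a = -3: -3+-1=-4, -3+2=-1, -3+6=3
a = -2: -2+-1=-3, -2+2=0, -2+6=4
a = 2: 2+-1=1, 2+2=4, 2+6=8
Collecting distinct sums: A + B = {-9, -8, -6, -5, -4, -3, -2, -1, 0, 1, 3, 4, 8}
|A + B| = 13

A + B = {-9, -8, -6, -5, -4, -3, -2, -1, 0, 1, 3, 4, 8}


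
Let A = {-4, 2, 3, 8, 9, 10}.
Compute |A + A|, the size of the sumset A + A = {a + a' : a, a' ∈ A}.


A + A = {a + a' : a, a' ∈ A}; |A| = 6.
General bounds: 2|A| - 1 ≤ |A + A| ≤ |A|(|A|+1)/2, i.e. 11 ≤ |A + A| ≤ 21.
Lower bound 2|A|-1 is attained iff A is an arithmetic progression.
Enumerate sums a + a' for a ≤ a' (symmetric, so this suffices):
a = -4: -4+-4=-8, -4+2=-2, -4+3=-1, -4+8=4, -4+9=5, -4+10=6
a = 2: 2+2=4, 2+3=5, 2+8=10, 2+9=11, 2+10=12
a = 3: 3+3=6, 3+8=11, 3+9=12, 3+10=13
a = 8: 8+8=16, 8+9=17, 8+10=18
a = 9: 9+9=18, 9+10=19
a = 10: 10+10=20
Distinct sums: {-8, -2, -1, 4, 5, 6, 10, 11, 12, 13, 16, 17, 18, 19, 20}
|A + A| = 15

|A + A| = 15


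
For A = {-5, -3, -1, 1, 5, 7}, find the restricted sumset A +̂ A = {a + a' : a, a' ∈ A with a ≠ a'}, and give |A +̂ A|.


Restricted sumset: A +̂ A = {a + a' : a ∈ A, a' ∈ A, a ≠ a'}.
Equivalently, take A + A and drop any sum 2a that is achievable ONLY as a + a for a ∈ A (i.e. sums representable only with equal summands).
Enumerate pairs (a, a') with a < a' (symmetric, so each unordered pair gives one sum; this covers all a ≠ a'):
  -5 + -3 = -8
  -5 + -1 = -6
  -5 + 1 = -4
  -5 + 5 = 0
  -5 + 7 = 2
  -3 + -1 = -4
  -3 + 1 = -2
  -3 + 5 = 2
  -3 + 7 = 4
  -1 + 1 = 0
  -1 + 5 = 4
  -1 + 7 = 6
  1 + 5 = 6
  1 + 7 = 8
  5 + 7 = 12
Collected distinct sums: {-8, -6, -4, -2, 0, 2, 4, 6, 8, 12}
|A +̂ A| = 10
(Reference bound: |A +̂ A| ≥ 2|A| - 3 for |A| ≥ 2, with |A| = 6 giving ≥ 9.)

|A +̂ A| = 10


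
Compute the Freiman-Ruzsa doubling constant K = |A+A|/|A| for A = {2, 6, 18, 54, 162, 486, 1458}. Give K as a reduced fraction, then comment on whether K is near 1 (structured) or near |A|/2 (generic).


|A| = 7.
Compute A + A by enumerating all 49 pairs.
A + A = {4, 8, 12, 20, 24, 36, 56, 60, 72, 108, 164, 168, 180, 216, 324, 488, 492, 504, 540, 648, 972, 1460, 1464, 1476, 1512, 1620, 1944, 2916}, so |A + A| = 28.
K = |A + A| / |A| = 28/7 = 4/1 ≈ 4.0000.
Reference: AP of size 7 gives K = 13/7 ≈ 1.8571; a fully generic set of size 7 gives K ≈ 4.0000.

|A| = 7, |A + A| = 28, K = 28/7 = 4/1.


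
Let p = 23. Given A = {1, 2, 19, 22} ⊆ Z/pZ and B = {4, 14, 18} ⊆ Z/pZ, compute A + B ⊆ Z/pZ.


Work in Z/23Z: reduce every sum a + b modulo 23.
Enumerate all 12 pairs:
a = 1: 1+4=5, 1+14=15, 1+18=19
a = 2: 2+4=6, 2+14=16, 2+18=20
a = 19: 19+4=0, 19+14=10, 19+18=14
a = 22: 22+4=3, 22+14=13, 22+18=17
Distinct residues collected: {0, 3, 5, 6, 10, 13, 14, 15, 16, 17, 19, 20}
|A + B| = 12 (out of 23 total residues).

A + B = {0, 3, 5, 6, 10, 13, 14, 15, 16, 17, 19, 20}


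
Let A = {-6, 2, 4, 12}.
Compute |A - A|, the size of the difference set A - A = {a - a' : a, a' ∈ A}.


A - A = {a - a' : a, a' ∈ A}; |A| = 4.
Bounds: 2|A|-1 ≤ |A - A| ≤ |A|² - |A| + 1, i.e. 7 ≤ |A - A| ≤ 13.
Note: 0 ∈ A - A always (from a - a). The set is symmetric: if d ∈ A - A then -d ∈ A - A.
Enumerate nonzero differences d = a - a' with a > a' (then include -d):
Positive differences: {2, 8, 10, 18}
Full difference set: {0} ∪ (positive diffs) ∪ (negative diffs).
|A - A| = 1 + 2·4 = 9 (matches direct enumeration: 9).

|A - A| = 9


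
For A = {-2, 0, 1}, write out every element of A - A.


A - A = {a - a' : a, a' ∈ A}.
Compute a - a' for each ordered pair (a, a'):
a = -2: -2--2=0, -2-0=-2, -2-1=-3
a = 0: 0--2=2, 0-0=0, 0-1=-1
a = 1: 1--2=3, 1-0=1, 1-1=0
Collecting distinct values (and noting 0 appears from a-a):
A - A = {-3, -2, -1, 0, 1, 2, 3}
|A - A| = 7

A - A = {-3, -2, -1, 0, 1, 2, 3}


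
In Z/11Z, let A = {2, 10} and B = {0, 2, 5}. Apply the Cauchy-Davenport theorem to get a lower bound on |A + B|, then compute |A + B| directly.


Cauchy-Davenport: |A + B| ≥ min(p, |A| + |B| - 1) for A, B nonempty in Z/pZ.
|A| = 2, |B| = 3, p = 11.
CD lower bound = min(11, 2 + 3 - 1) = min(11, 4) = 4.
Compute A + B mod 11 directly:
a = 2: 2+0=2, 2+2=4, 2+5=7
a = 10: 10+0=10, 10+2=1, 10+5=4
A + B = {1, 2, 4, 7, 10}, so |A + B| = 5.
Verify: 5 ≥ 4? Yes ✓.

CD lower bound = 4, actual |A + B| = 5.


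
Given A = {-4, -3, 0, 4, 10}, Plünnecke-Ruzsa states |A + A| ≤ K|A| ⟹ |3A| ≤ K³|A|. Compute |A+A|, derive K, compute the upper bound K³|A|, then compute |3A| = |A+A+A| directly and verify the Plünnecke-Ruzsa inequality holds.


|A| = 5.
Step 1: Compute A + A by enumerating all 25 pairs.
A + A = {-8, -7, -6, -4, -3, 0, 1, 4, 6, 7, 8, 10, 14, 20}, so |A + A| = 14.
Step 2: Doubling constant K = |A + A|/|A| = 14/5 = 14/5 ≈ 2.8000.
Step 3: Plünnecke-Ruzsa gives |3A| ≤ K³·|A| = (2.8000)³ · 5 ≈ 109.7600.
Step 4: Compute 3A = A + A + A directly by enumerating all triples (a,b,c) ∈ A³; |3A| = 29.
Step 5: Check 29 ≤ 109.7600? Yes ✓.

K = 14/5, Plünnecke-Ruzsa bound K³|A| ≈ 109.7600, |3A| = 29, inequality holds.


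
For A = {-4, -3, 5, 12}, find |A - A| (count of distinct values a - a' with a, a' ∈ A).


A - A = {a - a' : a, a' ∈ A}; |A| = 4.
Bounds: 2|A|-1 ≤ |A - A| ≤ |A|² - |A| + 1, i.e. 7 ≤ |A - A| ≤ 13.
Note: 0 ∈ A - A always (from a - a). The set is symmetric: if d ∈ A - A then -d ∈ A - A.
Enumerate nonzero differences d = a - a' with a > a' (then include -d):
Positive differences: {1, 7, 8, 9, 15, 16}
Full difference set: {0} ∪ (positive diffs) ∪ (negative diffs).
|A - A| = 1 + 2·6 = 13 (matches direct enumeration: 13).

|A - A| = 13


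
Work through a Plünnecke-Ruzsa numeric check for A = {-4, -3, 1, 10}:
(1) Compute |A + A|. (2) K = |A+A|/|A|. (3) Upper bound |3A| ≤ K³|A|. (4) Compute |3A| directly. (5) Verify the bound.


|A| = 4.
Step 1: Compute A + A by enumerating all 16 pairs.
A + A = {-8, -7, -6, -3, -2, 2, 6, 7, 11, 20}, so |A + A| = 10.
Step 2: Doubling constant K = |A + A|/|A| = 10/4 = 10/4 ≈ 2.5000.
Step 3: Plünnecke-Ruzsa gives |3A| ≤ K³·|A| = (2.5000)³ · 4 ≈ 62.5000.
Step 4: Compute 3A = A + A + A directly by enumerating all triples (a,b,c) ∈ A³; |3A| = 19.
Step 5: Check 19 ≤ 62.5000? Yes ✓.

K = 10/4, Plünnecke-Ruzsa bound K³|A| ≈ 62.5000, |3A| = 19, inequality holds.


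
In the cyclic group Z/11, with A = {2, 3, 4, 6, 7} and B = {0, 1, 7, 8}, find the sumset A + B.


Work in Z/11Z: reduce every sum a + b modulo 11.
Enumerate all 20 pairs:
a = 2: 2+0=2, 2+1=3, 2+7=9, 2+8=10
a = 3: 3+0=3, 3+1=4, 3+7=10, 3+8=0
a = 4: 4+0=4, 4+1=5, 4+7=0, 4+8=1
a = 6: 6+0=6, 6+1=7, 6+7=2, 6+8=3
a = 7: 7+0=7, 7+1=8, 7+7=3, 7+8=4
Distinct residues collected: {0, 1, 2, 3, 4, 5, 6, 7, 8, 9, 10}
|A + B| = 11 (out of 11 total residues).

A + B = {0, 1, 2, 3, 4, 5, 6, 7, 8, 9, 10}


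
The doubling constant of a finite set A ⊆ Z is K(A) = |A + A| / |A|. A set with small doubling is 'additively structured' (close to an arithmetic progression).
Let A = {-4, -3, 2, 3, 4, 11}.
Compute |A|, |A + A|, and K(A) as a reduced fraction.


|A| = 6.
Compute A + A by enumerating all 36 pairs.
A + A = {-8, -7, -6, -2, -1, 0, 1, 4, 5, 6, 7, 8, 13, 14, 15, 22}, so |A + A| = 16.
K = |A + A| / |A| = 16/6 = 8/3 ≈ 2.6667.
Reference: AP of size 6 gives K = 11/6 ≈ 1.8333; a fully generic set of size 6 gives K ≈ 3.5000.

|A| = 6, |A + A| = 16, K = 16/6 = 8/3.


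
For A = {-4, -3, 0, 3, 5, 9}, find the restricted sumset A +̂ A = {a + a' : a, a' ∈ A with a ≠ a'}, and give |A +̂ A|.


Restricted sumset: A +̂ A = {a + a' : a ∈ A, a' ∈ A, a ≠ a'}.
Equivalently, take A + A and drop any sum 2a that is achievable ONLY as a + a for a ∈ A (i.e. sums representable only with equal summands).
Enumerate pairs (a, a') with a < a' (symmetric, so each unordered pair gives one sum; this covers all a ≠ a'):
  -4 + -3 = -7
  -4 + 0 = -4
  -4 + 3 = -1
  -4 + 5 = 1
  -4 + 9 = 5
  -3 + 0 = -3
  -3 + 3 = 0
  -3 + 5 = 2
  -3 + 9 = 6
  0 + 3 = 3
  0 + 5 = 5
  0 + 9 = 9
  3 + 5 = 8
  3 + 9 = 12
  5 + 9 = 14
Collected distinct sums: {-7, -4, -3, -1, 0, 1, 2, 3, 5, 6, 8, 9, 12, 14}
|A +̂ A| = 14
(Reference bound: |A +̂ A| ≥ 2|A| - 3 for |A| ≥ 2, with |A| = 6 giving ≥ 9.)

|A +̂ A| = 14


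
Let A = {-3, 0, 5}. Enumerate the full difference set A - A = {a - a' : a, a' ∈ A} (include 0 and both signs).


A - A = {a - a' : a, a' ∈ A}.
Compute a - a' for each ordered pair (a, a'):
a = -3: -3--3=0, -3-0=-3, -3-5=-8
a = 0: 0--3=3, 0-0=0, 0-5=-5
a = 5: 5--3=8, 5-0=5, 5-5=0
Collecting distinct values (and noting 0 appears from a-a):
A - A = {-8, -5, -3, 0, 3, 5, 8}
|A - A| = 7

A - A = {-8, -5, -3, 0, 3, 5, 8}


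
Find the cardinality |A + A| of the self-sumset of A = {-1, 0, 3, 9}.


A + A = {a + a' : a, a' ∈ A}; |A| = 4.
General bounds: 2|A| - 1 ≤ |A + A| ≤ |A|(|A|+1)/2, i.e. 7 ≤ |A + A| ≤ 10.
Lower bound 2|A|-1 is attained iff A is an arithmetic progression.
Enumerate sums a + a' for a ≤ a' (symmetric, so this suffices):
a = -1: -1+-1=-2, -1+0=-1, -1+3=2, -1+9=8
a = 0: 0+0=0, 0+3=3, 0+9=9
a = 3: 3+3=6, 3+9=12
a = 9: 9+9=18
Distinct sums: {-2, -1, 0, 2, 3, 6, 8, 9, 12, 18}
|A + A| = 10

|A + A| = 10


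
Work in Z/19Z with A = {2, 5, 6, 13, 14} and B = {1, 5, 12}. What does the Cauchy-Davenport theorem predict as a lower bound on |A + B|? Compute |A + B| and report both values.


Cauchy-Davenport: |A + B| ≥ min(p, |A| + |B| - 1) for A, B nonempty in Z/pZ.
|A| = 5, |B| = 3, p = 19.
CD lower bound = min(19, 5 + 3 - 1) = min(19, 7) = 7.
Compute A + B mod 19 directly:
a = 2: 2+1=3, 2+5=7, 2+12=14
a = 5: 5+1=6, 5+5=10, 5+12=17
a = 6: 6+1=7, 6+5=11, 6+12=18
a = 13: 13+1=14, 13+5=18, 13+12=6
a = 14: 14+1=15, 14+5=0, 14+12=7
A + B = {0, 3, 6, 7, 10, 11, 14, 15, 17, 18}, so |A + B| = 10.
Verify: 10 ≥ 7? Yes ✓.

CD lower bound = 7, actual |A + B| = 10.


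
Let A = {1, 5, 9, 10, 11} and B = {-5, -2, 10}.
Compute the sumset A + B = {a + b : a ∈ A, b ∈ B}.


A + B = {a + b : a ∈ A, b ∈ B}.
Enumerate all |A|·|B| = 5·3 = 15 pairs (a, b) and collect distinct sums.
a = 1: 1+-5=-4, 1+-2=-1, 1+10=11
a = 5: 5+-5=0, 5+-2=3, 5+10=15
a = 9: 9+-5=4, 9+-2=7, 9+10=19
a = 10: 10+-5=5, 10+-2=8, 10+10=20
a = 11: 11+-5=6, 11+-2=9, 11+10=21
Collecting distinct sums: A + B = {-4, -1, 0, 3, 4, 5, 6, 7, 8, 9, 11, 15, 19, 20, 21}
|A + B| = 15

A + B = {-4, -1, 0, 3, 4, 5, 6, 7, 8, 9, 11, 15, 19, 20, 21}


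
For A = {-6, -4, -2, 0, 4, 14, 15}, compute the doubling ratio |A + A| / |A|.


|A| = 7.
Compute A + A by enumerating all 49 pairs.
A + A = {-12, -10, -8, -6, -4, -2, 0, 2, 4, 8, 9, 10, 11, 12, 13, 14, 15, 18, 19, 28, 29, 30}, so |A + A| = 22.
K = |A + A| / |A| = 22/7 (already in lowest terms) ≈ 3.1429.
Reference: AP of size 7 gives K = 13/7 ≈ 1.8571; a fully generic set of size 7 gives K ≈ 4.0000.

|A| = 7, |A + A| = 22, K = 22/7.


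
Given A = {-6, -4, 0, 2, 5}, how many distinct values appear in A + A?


A + A = {a + a' : a, a' ∈ A}; |A| = 5.
General bounds: 2|A| - 1 ≤ |A + A| ≤ |A|(|A|+1)/2, i.e. 9 ≤ |A + A| ≤ 15.
Lower bound 2|A|-1 is attained iff A is an arithmetic progression.
Enumerate sums a + a' for a ≤ a' (symmetric, so this suffices):
a = -6: -6+-6=-12, -6+-4=-10, -6+0=-6, -6+2=-4, -6+5=-1
a = -4: -4+-4=-8, -4+0=-4, -4+2=-2, -4+5=1
a = 0: 0+0=0, 0+2=2, 0+5=5
a = 2: 2+2=4, 2+5=7
a = 5: 5+5=10
Distinct sums: {-12, -10, -8, -6, -4, -2, -1, 0, 1, 2, 4, 5, 7, 10}
|A + A| = 14

|A + A| = 14


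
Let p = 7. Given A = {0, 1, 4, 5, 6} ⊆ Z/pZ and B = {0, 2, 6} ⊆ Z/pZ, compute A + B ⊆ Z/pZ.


Work in Z/7Z: reduce every sum a + b modulo 7.
Enumerate all 15 pairs:
a = 0: 0+0=0, 0+2=2, 0+6=6
a = 1: 1+0=1, 1+2=3, 1+6=0
a = 4: 4+0=4, 4+2=6, 4+6=3
a = 5: 5+0=5, 5+2=0, 5+6=4
a = 6: 6+0=6, 6+2=1, 6+6=5
Distinct residues collected: {0, 1, 2, 3, 4, 5, 6}
|A + B| = 7 (out of 7 total residues).

A + B = {0, 1, 2, 3, 4, 5, 6}


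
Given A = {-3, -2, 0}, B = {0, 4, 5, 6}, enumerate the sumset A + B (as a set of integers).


A + B = {a + b : a ∈ A, b ∈ B}.
Enumerate all |A|·|B| = 3·4 = 12 pairs (a, b) and collect distinct sums.
a = -3: -3+0=-3, -3+4=1, -3+5=2, -3+6=3
a = -2: -2+0=-2, -2+4=2, -2+5=3, -2+6=4
a = 0: 0+0=0, 0+4=4, 0+5=5, 0+6=6
Collecting distinct sums: A + B = {-3, -2, 0, 1, 2, 3, 4, 5, 6}
|A + B| = 9

A + B = {-3, -2, 0, 1, 2, 3, 4, 5, 6}


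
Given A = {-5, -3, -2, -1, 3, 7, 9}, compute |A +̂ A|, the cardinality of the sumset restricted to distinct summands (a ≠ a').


Restricted sumset: A +̂ A = {a + a' : a ∈ A, a' ∈ A, a ≠ a'}.
Equivalently, take A + A and drop any sum 2a that is achievable ONLY as a + a for a ∈ A (i.e. sums representable only with equal summands).
Enumerate pairs (a, a') with a < a' (symmetric, so each unordered pair gives one sum; this covers all a ≠ a'):
  -5 + -3 = -8
  -5 + -2 = -7
  -5 + -1 = -6
  -5 + 3 = -2
  -5 + 7 = 2
  -5 + 9 = 4
  -3 + -2 = -5
  -3 + -1 = -4
  -3 + 3 = 0
  -3 + 7 = 4
  -3 + 9 = 6
  -2 + -1 = -3
  -2 + 3 = 1
  -2 + 7 = 5
  -2 + 9 = 7
  -1 + 3 = 2
  -1 + 7 = 6
  -1 + 9 = 8
  3 + 7 = 10
  3 + 9 = 12
  7 + 9 = 16
Collected distinct sums: {-8, -7, -6, -5, -4, -3, -2, 0, 1, 2, 4, 5, 6, 7, 8, 10, 12, 16}
|A +̂ A| = 18
(Reference bound: |A +̂ A| ≥ 2|A| - 3 for |A| ≥ 2, with |A| = 7 giving ≥ 11.)

|A +̂ A| = 18


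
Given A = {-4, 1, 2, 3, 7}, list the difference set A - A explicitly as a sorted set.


A - A = {a - a' : a, a' ∈ A}.
Compute a - a' for each ordered pair (a, a'):
a = -4: -4--4=0, -4-1=-5, -4-2=-6, -4-3=-7, -4-7=-11
a = 1: 1--4=5, 1-1=0, 1-2=-1, 1-3=-2, 1-7=-6
a = 2: 2--4=6, 2-1=1, 2-2=0, 2-3=-1, 2-7=-5
a = 3: 3--4=7, 3-1=2, 3-2=1, 3-3=0, 3-7=-4
a = 7: 7--4=11, 7-1=6, 7-2=5, 7-3=4, 7-7=0
Collecting distinct values (and noting 0 appears from a-a):
A - A = {-11, -7, -6, -5, -4, -2, -1, 0, 1, 2, 4, 5, 6, 7, 11}
|A - A| = 15

A - A = {-11, -7, -6, -5, -4, -2, -1, 0, 1, 2, 4, 5, 6, 7, 11}


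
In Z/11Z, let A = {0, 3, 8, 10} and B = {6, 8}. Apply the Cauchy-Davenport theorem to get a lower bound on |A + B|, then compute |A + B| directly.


Cauchy-Davenport: |A + B| ≥ min(p, |A| + |B| - 1) for A, B nonempty in Z/pZ.
|A| = 4, |B| = 2, p = 11.
CD lower bound = min(11, 4 + 2 - 1) = min(11, 5) = 5.
Compute A + B mod 11 directly:
a = 0: 0+6=6, 0+8=8
a = 3: 3+6=9, 3+8=0
a = 8: 8+6=3, 8+8=5
a = 10: 10+6=5, 10+8=7
A + B = {0, 3, 5, 6, 7, 8, 9}, so |A + B| = 7.
Verify: 7 ≥ 5? Yes ✓.

CD lower bound = 5, actual |A + B| = 7.


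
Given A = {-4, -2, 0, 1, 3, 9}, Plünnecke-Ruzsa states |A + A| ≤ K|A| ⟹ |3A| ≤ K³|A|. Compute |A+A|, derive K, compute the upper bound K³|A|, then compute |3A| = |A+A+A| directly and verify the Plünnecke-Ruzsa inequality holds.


|A| = 6.
Step 1: Compute A + A by enumerating all 36 pairs.
A + A = {-8, -6, -4, -3, -2, -1, 0, 1, 2, 3, 4, 5, 6, 7, 9, 10, 12, 18}, so |A + A| = 18.
Step 2: Doubling constant K = |A + A|/|A| = 18/6 = 18/6 ≈ 3.0000.
Step 3: Plünnecke-Ruzsa gives |3A| ≤ K³·|A| = (3.0000)³ · 6 ≈ 162.0000.
Step 4: Compute 3A = A + A + A directly by enumerating all triples (a,b,c) ∈ A³; |3A| = 31.
Step 5: Check 31 ≤ 162.0000? Yes ✓.

K = 18/6, Plünnecke-Ruzsa bound K³|A| ≈ 162.0000, |3A| = 31, inequality holds.


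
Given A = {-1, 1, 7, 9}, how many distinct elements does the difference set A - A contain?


A - A = {a - a' : a, a' ∈ A}; |A| = 4.
Bounds: 2|A|-1 ≤ |A - A| ≤ |A|² - |A| + 1, i.e. 7 ≤ |A - A| ≤ 13.
Note: 0 ∈ A - A always (from a - a). The set is symmetric: if d ∈ A - A then -d ∈ A - A.
Enumerate nonzero differences d = a - a' with a > a' (then include -d):
Positive differences: {2, 6, 8, 10}
Full difference set: {0} ∪ (positive diffs) ∪ (negative diffs).
|A - A| = 1 + 2·4 = 9 (matches direct enumeration: 9).

|A - A| = 9


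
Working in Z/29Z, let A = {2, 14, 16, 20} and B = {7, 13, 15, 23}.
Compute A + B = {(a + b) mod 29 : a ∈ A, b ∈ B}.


Work in Z/29Z: reduce every sum a + b modulo 29.
Enumerate all 16 pairs:
a = 2: 2+7=9, 2+13=15, 2+15=17, 2+23=25
a = 14: 14+7=21, 14+13=27, 14+15=0, 14+23=8
a = 16: 16+7=23, 16+13=0, 16+15=2, 16+23=10
a = 20: 20+7=27, 20+13=4, 20+15=6, 20+23=14
Distinct residues collected: {0, 2, 4, 6, 8, 9, 10, 14, 15, 17, 21, 23, 25, 27}
|A + B| = 14 (out of 29 total residues).

A + B = {0, 2, 4, 6, 8, 9, 10, 14, 15, 17, 21, 23, 25, 27}


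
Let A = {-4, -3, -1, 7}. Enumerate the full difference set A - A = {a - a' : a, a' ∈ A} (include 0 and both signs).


A - A = {a - a' : a, a' ∈ A}.
Compute a - a' for each ordered pair (a, a'):
a = -4: -4--4=0, -4--3=-1, -4--1=-3, -4-7=-11
a = -3: -3--4=1, -3--3=0, -3--1=-2, -3-7=-10
a = -1: -1--4=3, -1--3=2, -1--1=0, -1-7=-8
a = 7: 7--4=11, 7--3=10, 7--1=8, 7-7=0
Collecting distinct values (and noting 0 appears from a-a):
A - A = {-11, -10, -8, -3, -2, -1, 0, 1, 2, 3, 8, 10, 11}
|A - A| = 13

A - A = {-11, -10, -8, -3, -2, -1, 0, 1, 2, 3, 8, 10, 11}


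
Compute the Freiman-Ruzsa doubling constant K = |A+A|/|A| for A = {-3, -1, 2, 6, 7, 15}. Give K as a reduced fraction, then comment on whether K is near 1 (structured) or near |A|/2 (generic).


|A| = 6.
Compute A + A by enumerating all 36 pairs.
A + A = {-6, -4, -2, -1, 1, 3, 4, 5, 6, 8, 9, 12, 13, 14, 17, 21, 22, 30}, so |A + A| = 18.
K = |A + A| / |A| = 18/6 = 3/1 ≈ 3.0000.
Reference: AP of size 6 gives K = 11/6 ≈ 1.8333; a fully generic set of size 6 gives K ≈ 3.5000.

|A| = 6, |A + A| = 18, K = 18/6 = 3/1.


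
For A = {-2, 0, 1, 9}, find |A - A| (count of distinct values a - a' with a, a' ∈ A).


A - A = {a - a' : a, a' ∈ A}; |A| = 4.
Bounds: 2|A|-1 ≤ |A - A| ≤ |A|² - |A| + 1, i.e. 7 ≤ |A - A| ≤ 13.
Note: 0 ∈ A - A always (from a - a). The set is symmetric: if d ∈ A - A then -d ∈ A - A.
Enumerate nonzero differences d = a - a' with a > a' (then include -d):
Positive differences: {1, 2, 3, 8, 9, 11}
Full difference set: {0} ∪ (positive diffs) ∪ (negative diffs).
|A - A| = 1 + 2·6 = 13 (matches direct enumeration: 13).

|A - A| = 13


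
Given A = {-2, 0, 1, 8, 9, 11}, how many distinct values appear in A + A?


A + A = {a + a' : a, a' ∈ A}; |A| = 6.
General bounds: 2|A| - 1 ≤ |A + A| ≤ |A|(|A|+1)/2, i.e. 11 ≤ |A + A| ≤ 21.
Lower bound 2|A|-1 is attained iff A is an arithmetic progression.
Enumerate sums a + a' for a ≤ a' (symmetric, so this suffices):
a = -2: -2+-2=-4, -2+0=-2, -2+1=-1, -2+8=6, -2+9=7, -2+11=9
a = 0: 0+0=0, 0+1=1, 0+8=8, 0+9=9, 0+11=11
a = 1: 1+1=2, 1+8=9, 1+9=10, 1+11=12
a = 8: 8+8=16, 8+9=17, 8+11=19
a = 9: 9+9=18, 9+11=20
a = 11: 11+11=22
Distinct sums: {-4, -2, -1, 0, 1, 2, 6, 7, 8, 9, 10, 11, 12, 16, 17, 18, 19, 20, 22}
|A + A| = 19

|A + A| = 19


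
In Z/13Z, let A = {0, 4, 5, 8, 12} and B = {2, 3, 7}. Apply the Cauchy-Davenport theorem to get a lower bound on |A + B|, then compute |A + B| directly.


Cauchy-Davenport: |A + B| ≥ min(p, |A| + |B| - 1) for A, B nonempty in Z/pZ.
|A| = 5, |B| = 3, p = 13.
CD lower bound = min(13, 5 + 3 - 1) = min(13, 7) = 7.
Compute A + B mod 13 directly:
a = 0: 0+2=2, 0+3=3, 0+7=7
a = 4: 4+2=6, 4+3=7, 4+7=11
a = 5: 5+2=7, 5+3=8, 5+7=12
a = 8: 8+2=10, 8+3=11, 8+7=2
a = 12: 12+2=1, 12+3=2, 12+7=6
A + B = {1, 2, 3, 6, 7, 8, 10, 11, 12}, so |A + B| = 9.
Verify: 9 ≥ 7? Yes ✓.

CD lower bound = 7, actual |A + B| = 9.


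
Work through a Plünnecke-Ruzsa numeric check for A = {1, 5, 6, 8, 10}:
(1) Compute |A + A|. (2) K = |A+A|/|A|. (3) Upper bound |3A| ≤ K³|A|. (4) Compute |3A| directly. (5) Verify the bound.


|A| = 5.
Step 1: Compute A + A by enumerating all 25 pairs.
A + A = {2, 6, 7, 9, 10, 11, 12, 13, 14, 15, 16, 18, 20}, so |A + A| = 13.
Step 2: Doubling constant K = |A + A|/|A| = 13/5 = 13/5 ≈ 2.6000.
Step 3: Plünnecke-Ruzsa gives |3A| ≤ K³·|A| = (2.6000)³ · 5 ≈ 87.8800.
Step 4: Compute 3A = A + A + A directly by enumerating all triples (a,b,c) ∈ A³; |3A| = 22.
Step 5: Check 22 ≤ 87.8800? Yes ✓.

K = 13/5, Plünnecke-Ruzsa bound K³|A| ≈ 87.8800, |3A| = 22, inequality holds.


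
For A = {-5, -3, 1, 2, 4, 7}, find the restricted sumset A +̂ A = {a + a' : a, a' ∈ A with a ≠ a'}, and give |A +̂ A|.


Restricted sumset: A +̂ A = {a + a' : a ∈ A, a' ∈ A, a ≠ a'}.
Equivalently, take A + A and drop any sum 2a that is achievable ONLY as a + a for a ∈ A (i.e. sums representable only with equal summands).
Enumerate pairs (a, a') with a < a' (symmetric, so each unordered pair gives one sum; this covers all a ≠ a'):
  -5 + -3 = -8
  -5 + 1 = -4
  -5 + 2 = -3
  -5 + 4 = -1
  -5 + 7 = 2
  -3 + 1 = -2
  -3 + 2 = -1
  -3 + 4 = 1
  -3 + 7 = 4
  1 + 2 = 3
  1 + 4 = 5
  1 + 7 = 8
  2 + 4 = 6
  2 + 7 = 9
  4 + 7 = 11
Collected distinct sums: {-8, -4, -3, -2, -1, 1, 2, 3, 4, 5, 6, 8, 9, 11}
|A +̂ A| = 14
(Reference bound: |A +̂ A| ≥ 2|A| - 3 for |A| ≥ 2, with |A| = 6 giving ≥ 9.)

|A +̂ A| = 14


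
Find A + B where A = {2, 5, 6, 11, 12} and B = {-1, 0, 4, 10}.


A + B = {a + b : a ∈ A, b ∈ B}.
Enumerate all |A|·|B| = 5·4 = 20 pairs (a, b) and collect distinct sums.
a = 2: 2+-1=1, 2+0=2, 2+4=6, 2+10=12
a = 5: 5+-1=4, 5+0=5, 5+4=9, 5+10=15
a = 6: 6+-1=5, 6+0=6, 6+4=10, 6+10=16
a = 11: 11+-1=10, 11+0=11, 11+4=15, 11+10=21
a = 12: 12+-1=11, 12+0=12, 12+4=16, 12+10=22
Collecting distinct sums: A + B = {1, 2, 4, 5, 6, 9, 10, 11, 12, 15, 16, 21, 22}
|A + B| = 13

A + B = {1, 2, 4, 5, 6, 9, 10, 11, 12, 15, 16, 21, 22}


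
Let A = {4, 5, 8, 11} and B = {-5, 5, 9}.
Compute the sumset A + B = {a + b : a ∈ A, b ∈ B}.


A + B = {a + b : a ∈ A, b ∈ B}.
Enumerate all |A|·|B| = 4·3 = 12 pairs (a, b) and collect distinct sums.
a = 4: 4+-5=-1, 4+5=9, 4+9=13
a = 5: 5+-5=0, 5+5=10, 5+9=14
a = 8: 8+-5=3, 8+5=13, 8+9=17
a = 11: 11+-5=6, 11+5=16, 11+9=20
Collecting distinct sums: A + B = {-1, 0, 3, 6, 9, 10, 13, 14, 16, 17, 20}
|A + B| = 11

A + B = {-1, 0, 3, 6, 9, 10, 13, 14, 16, 17, 20}


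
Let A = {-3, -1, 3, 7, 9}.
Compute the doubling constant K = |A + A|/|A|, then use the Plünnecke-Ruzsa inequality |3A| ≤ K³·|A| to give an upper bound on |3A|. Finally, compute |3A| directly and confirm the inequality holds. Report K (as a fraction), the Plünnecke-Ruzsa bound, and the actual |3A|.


|A| = 5.
Step 1: Compute A + A by enumerating all 25 pairs.
A + A = {-6, -4, -2, 0, 2, 4, 6, 8, 10, 12, 14, 16, 18}, so |A + A| = 13.
Step 2: Doubling constant K = |A + A|/|A| = 13/5 = 13/5 ≈ 2.6000.
Step 3: Plünnecke-Ruzsa gives |3A| ≤ K³·|A| = (2.6000)³ · 5 ≈ 87.8800.
Step 4: Compute 3A = A + A + A directly by enumerating all triples (a,b,c) ∈ A³; |3A| = 19.
Step 5: Check 19 ≤ 87.8800? Yes ✓.

K = 13/5, Plünnecke-Ruzsa bound K³|A| ≈ 87.8800, |3A| = 19, inequality holds.


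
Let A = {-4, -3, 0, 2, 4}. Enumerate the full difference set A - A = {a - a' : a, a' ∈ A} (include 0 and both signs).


A - A = {a - a' : a, a' ∈ A}.
Compute a - a' for each ordered pair (a, a'):
a = -4: -4--4=0, -4--3=-1, -4-0=-4, -4-2=-6, -4-4=-8
a = -3: -3--4=1, -3--3=0, -3-0=-3, -3-2=-5, -3-4=-7
a = 0: 0--4=4, 0--3=3, 0-0=0, 0-2=-2, 0-4=-4
a = 2: 2--4=6, 2--3=5, 2-0=2, 2-2=0, 2-4=-2
a = 4: 4--4=8, 4--3=7, 4-0=4, 4-2=2, 4-4=0
Collecting distinct values (and noting 0 appears from a-a):
A - A = {-8, -7, -6, -5, -4, -3, -2, -1, 0, 1, 2, 3, 4, 5, 6, 7, 8}
|A - A| = 17

A - A = {-8, -7, -6, -5, -4, -3, -2, -1, 0, 1, 2, 3, 4, 5, 6, 7, 8}


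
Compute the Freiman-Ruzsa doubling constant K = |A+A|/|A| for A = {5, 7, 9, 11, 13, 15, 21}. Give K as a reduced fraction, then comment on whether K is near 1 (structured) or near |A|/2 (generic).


|A| = 7.
Compute A + A by enumerating all 49 pairs.
A + A = {10, 12, 14, 16, 18, 20, 22, 24, 26, 28, 30, 32, 34, 36, 42}, so |A + A| = 15.
K = |A + A| / |A| = 15/7 (already in lowest terms) ≈ 2.1429.
Reference: AP of size 7 gives K = 13/7 ≈ 1.8571; a fully generic set of size 7 gives K ≈ 4.0000.

|A| = 7, |A + A| = 15, K = 15/7.


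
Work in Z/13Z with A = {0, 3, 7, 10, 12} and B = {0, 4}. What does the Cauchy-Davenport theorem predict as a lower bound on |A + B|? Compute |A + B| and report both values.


Cauchy-Davenport: |A + B| ≥ min(p, |A| + |B| - 1) for A, B nonempty in Z/pZ.
|A| = 5, |B| = 2, p = 13.
CD lower bound = min(13, 5 + 2 - 1) = min(13, 6) = 6.
Compute A + B mod 13 directly:
a = 0: 0+0=0, 0+4=4
a = 3: 3+0=3, 3+4=7
a = 7: 7+0=7, 7+4=11
a = 10: 10+0=10, 10+4=1
a = 12: 12+0=12, 12+4=3
A + B = {0, 1, 3, 4, 7, 10, 11, 12}, so |A + B| = 8.
Verify: 8 ≥ 6? Yes ✓.

CD lower bound = 6, actual |A + B| = 8.


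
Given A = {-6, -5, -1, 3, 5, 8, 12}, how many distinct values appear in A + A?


A + A = {a + a' : a, a' ∈ A}; |A| = 7.
General bounds: 2|A| - 1 ≤ |A + A| ≤ |A|(|A|+1)/2, i.e. 13 ≤ |A + A| ≤ 28.
Lower bound 2|A|-1 is attained iff A is an arithmetic progression.
Enumerate sums a + a' for a ≤ a' (symmetric, so this suffices):
a = -6: -6+-6=-12, -6+-5=-11, -6+-1=-7, -6+3=-3, -6+5=-1, -6+8=2, -6+12=6
a = -5: -5+-5=-10, -5+-1=-6, -5+3=-2, -5+5=0, -5+8=3, -5+12=7
a = -1: -1+-1=-2, -1+3=2, -1+5=4, -1+8=7, -1+12=11
a = 3: 3+3=6, 3+5=8, 3+8=11, 3+12=15
a = 5: 5+5=10, 5+8=13, 5+12=17
a = 8: 8+8=16, 8+12=20
a = 12: 12+12=24
Distinct sums: {-12, -11, -10, -7, -6, -3, -2, -1, 0, 2, 3, 4, 6, 7, 8, 10, 11, 13, 15, 16, 17, 20, 24}
|A + A| = 23

|A + A| = 23


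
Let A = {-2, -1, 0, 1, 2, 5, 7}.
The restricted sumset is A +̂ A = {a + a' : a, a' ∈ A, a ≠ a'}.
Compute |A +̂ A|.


Restricted sumset: A +̂ A = {a + a' : a ∈ A, a' ∈ A, a ≠ a'}.
Equivalently, take A + A and drop any sum 2a that is achievable ONLY as a + a for a ∈ A (i.e. sums representable only with equal summands).
Enumerate pairs (a, a') with a < a' (symmetric, so each unordered pair gives one sum; this covers all a ≠ a'):
  -2 + -1 = -3
  -2 + 0 = -2
  -2 + 1 = -1
  -2 + 2 = 0
  -2 + 5 = 3
  -2 + 7 = 5
  -1 + 0 = -1
  -1 + 1 = 0
  -1 + 2 = 1
  -1 + 5 = 4
  -1 + 7 = 6
  0 + 1 = 1
  0 + 2 = 2
  0 + 5 = 5
  0 + 7 = 7
  1 + 2 = 3
  1 + 5 = 6
  1 + 7 = 8
  2 + 5 = 7
  2 + 7 = 9
  5 + 7 = 12
Collected distinct sums: {-3, -2, -1, 0, 1, 2, 3, 4, 5, 6, 7, 8, 9, 12}
|A +̂ A| = 14
(Reference bound: |A +̂ A| ≥ 2|A| - 3 for |A| ≥ 2, with |A| = 7 giving ≥ 11.)

|A +̂ A| = 14


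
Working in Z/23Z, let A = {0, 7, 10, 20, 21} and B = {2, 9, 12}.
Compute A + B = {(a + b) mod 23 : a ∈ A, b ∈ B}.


Work in Z/23Z: reduce every sum a + b modulo 23.
Enumerate all 15 pairs:
a = 0: 0+2=2, 0+9=9, 0+12=12
a = 7: 7+2=9, 7+9=16, 7+12=19
a = 10: 10+2=12, 10+9=19, 10+12=22
a = 20: 20+2=22, 20+9=6, 20+12=9
a = 21: 21+2=0, 21+9=7, 21+12=10
Distinct residues collected: {0, 2, 6, 7, 9, 10, 12, 16, 19, 22}
|A + B| = 10 (out of 23 total residues).

A + B = {0, 2, 6, 7, 9, 10, 12, 16, 19, 22}
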